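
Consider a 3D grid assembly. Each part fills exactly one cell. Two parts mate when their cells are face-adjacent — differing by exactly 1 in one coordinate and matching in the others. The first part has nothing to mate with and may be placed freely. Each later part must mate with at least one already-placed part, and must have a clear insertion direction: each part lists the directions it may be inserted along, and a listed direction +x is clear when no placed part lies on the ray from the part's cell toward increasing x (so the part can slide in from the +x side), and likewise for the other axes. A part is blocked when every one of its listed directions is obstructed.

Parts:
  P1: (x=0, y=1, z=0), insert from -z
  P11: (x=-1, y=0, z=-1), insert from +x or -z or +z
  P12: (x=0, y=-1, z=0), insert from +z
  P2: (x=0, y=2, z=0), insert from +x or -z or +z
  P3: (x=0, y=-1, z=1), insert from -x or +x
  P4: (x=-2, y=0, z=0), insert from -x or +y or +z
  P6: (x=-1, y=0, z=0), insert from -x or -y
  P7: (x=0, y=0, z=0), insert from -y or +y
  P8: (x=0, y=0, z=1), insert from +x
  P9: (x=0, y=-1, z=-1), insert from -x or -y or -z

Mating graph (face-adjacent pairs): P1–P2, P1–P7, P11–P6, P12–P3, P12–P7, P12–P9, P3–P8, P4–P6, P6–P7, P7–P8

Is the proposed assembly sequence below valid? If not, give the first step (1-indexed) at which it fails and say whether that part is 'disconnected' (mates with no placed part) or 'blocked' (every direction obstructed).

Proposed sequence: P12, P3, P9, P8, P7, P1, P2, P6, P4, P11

1. P12@(0, -1, 0) [+z clear] — {P12}
2. P3@(0, -1, 1) [-x clear] — {P12, P3}
3. P9@(0, -1, -1) [-x clear] — {P12, P3, P9}
4. P8@(0, 0, 1) [+x clear] — {P12, P3, P8, P9}
5. P7@(0, 0, 0) [+y clear] — {P12, P3, P7, P8, P9}
6. P1@(0, 1, 0) [-z clear] — {P1, P12, P3, P7, P8, P9}
7. P2@(0, 2, 0) [+x clear] — {P1, P12, P2, P3, P7, P8, P9}
8. P6@(-1, 0, 0) [-x clear] — {P1, P12, P2, P3, P6, P7, P8, P9}
9. P4@(-2, 0, 0) [-x clear] — {P1, P12, P2, P3, P4, P6, P7, P8, P9}
10. P11@(-1, 0, -1) [+x clear] — {P1, P11, P12, P2, P3, P4, P6, P7, P8, P9}

Valid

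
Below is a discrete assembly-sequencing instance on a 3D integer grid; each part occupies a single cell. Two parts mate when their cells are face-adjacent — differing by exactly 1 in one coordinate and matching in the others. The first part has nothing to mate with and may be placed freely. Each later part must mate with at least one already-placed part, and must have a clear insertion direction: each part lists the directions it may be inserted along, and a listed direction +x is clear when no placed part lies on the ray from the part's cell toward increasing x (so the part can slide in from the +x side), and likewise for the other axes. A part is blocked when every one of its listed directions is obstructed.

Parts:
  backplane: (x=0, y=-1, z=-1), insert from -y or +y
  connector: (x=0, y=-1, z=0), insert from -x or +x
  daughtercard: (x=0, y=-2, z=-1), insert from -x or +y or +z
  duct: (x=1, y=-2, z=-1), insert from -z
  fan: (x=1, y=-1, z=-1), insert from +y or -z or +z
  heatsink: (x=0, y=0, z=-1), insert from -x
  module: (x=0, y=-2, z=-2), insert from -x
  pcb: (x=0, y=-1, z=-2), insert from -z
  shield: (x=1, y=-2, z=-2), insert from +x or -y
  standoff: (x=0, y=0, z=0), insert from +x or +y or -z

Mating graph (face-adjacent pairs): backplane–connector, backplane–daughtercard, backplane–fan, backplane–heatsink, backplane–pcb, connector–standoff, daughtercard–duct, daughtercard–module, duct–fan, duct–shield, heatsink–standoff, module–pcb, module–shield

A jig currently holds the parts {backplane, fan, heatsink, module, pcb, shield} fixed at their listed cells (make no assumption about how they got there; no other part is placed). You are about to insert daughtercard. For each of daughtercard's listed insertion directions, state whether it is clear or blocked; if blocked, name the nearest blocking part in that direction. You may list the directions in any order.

-x: ray from daughtercard(0, -2, -1) has no placed part ⇒ clear
+y: nearest on ray is backplane@(0, -1, -1) ⇒ blocked
+z: ray from daughtercard(0, -2, -1) has no placed part ⇒ clear

+y: blocked by backplane; +z: clear; -x: clear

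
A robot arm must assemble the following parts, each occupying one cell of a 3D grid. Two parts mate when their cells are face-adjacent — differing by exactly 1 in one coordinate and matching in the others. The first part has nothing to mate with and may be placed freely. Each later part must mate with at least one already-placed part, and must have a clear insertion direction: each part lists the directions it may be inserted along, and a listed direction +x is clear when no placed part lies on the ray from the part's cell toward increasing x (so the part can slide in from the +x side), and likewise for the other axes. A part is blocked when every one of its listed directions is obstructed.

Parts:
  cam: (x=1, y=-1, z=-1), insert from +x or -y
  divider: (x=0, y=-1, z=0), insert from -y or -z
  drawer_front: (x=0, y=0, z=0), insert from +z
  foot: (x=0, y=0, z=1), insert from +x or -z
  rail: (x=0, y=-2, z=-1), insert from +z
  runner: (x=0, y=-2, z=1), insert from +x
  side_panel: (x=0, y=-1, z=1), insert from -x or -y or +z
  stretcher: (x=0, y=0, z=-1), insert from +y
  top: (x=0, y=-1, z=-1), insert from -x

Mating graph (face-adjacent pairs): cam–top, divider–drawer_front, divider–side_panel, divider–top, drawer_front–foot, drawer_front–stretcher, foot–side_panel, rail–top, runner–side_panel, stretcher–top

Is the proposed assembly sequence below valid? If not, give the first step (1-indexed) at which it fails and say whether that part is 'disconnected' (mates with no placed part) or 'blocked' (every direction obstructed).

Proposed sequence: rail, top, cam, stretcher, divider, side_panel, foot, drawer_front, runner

Invalid at step 8 (blocked)

1. rail@(0, -2, -1) [+z clear] — {rail}
2. top@(0, -1, -1) [-x clear] — {rail, top}
3. cam@(1, -1, -1) [+x clear] — {cam, rail, top}
4. stretcher@(0, 0, -1) [+y clear] — {cam, rail, stretcher, top}
5. divider@(0, -1, 0) [-y clear] — {cam, divider, rail, stretcher, top}
6. side_panel@(0, -1, 1) [-x clear] — {cam, divider, rail, side_panel, stretcher, top}
7. foot@(0, 0, 1) [+x clear] — {cam, divider, foot, rail, side_panel, stretcher, top}
8. drawer_front@(0, 0, 0) — +z all obstructed ⇒ blocked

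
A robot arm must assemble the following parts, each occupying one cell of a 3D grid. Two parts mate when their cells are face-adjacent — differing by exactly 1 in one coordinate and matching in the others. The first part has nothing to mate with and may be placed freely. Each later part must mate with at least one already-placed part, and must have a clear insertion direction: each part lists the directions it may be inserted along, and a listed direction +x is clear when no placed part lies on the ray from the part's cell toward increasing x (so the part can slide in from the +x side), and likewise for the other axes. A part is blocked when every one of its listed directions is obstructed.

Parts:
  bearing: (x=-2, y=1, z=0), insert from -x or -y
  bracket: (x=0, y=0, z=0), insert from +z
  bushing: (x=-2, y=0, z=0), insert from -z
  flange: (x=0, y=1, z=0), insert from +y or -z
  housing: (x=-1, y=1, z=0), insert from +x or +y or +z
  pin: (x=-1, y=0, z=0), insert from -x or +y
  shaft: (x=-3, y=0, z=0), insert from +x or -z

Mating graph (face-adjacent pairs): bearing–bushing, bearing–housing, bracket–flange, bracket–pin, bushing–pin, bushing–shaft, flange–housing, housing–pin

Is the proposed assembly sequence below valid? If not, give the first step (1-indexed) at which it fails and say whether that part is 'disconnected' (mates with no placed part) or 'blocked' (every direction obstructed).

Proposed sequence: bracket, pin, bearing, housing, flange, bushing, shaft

Invalid at step 3 (disconnected)

1. bracket@(0, 0, 0) [+z clear] — {bracket}
2. pin@(-1, 0, 0) [-x clear] — {bracket, pin}
3. bearing@(-2, 1, 0) — no placed neighbour ⇒ disconnected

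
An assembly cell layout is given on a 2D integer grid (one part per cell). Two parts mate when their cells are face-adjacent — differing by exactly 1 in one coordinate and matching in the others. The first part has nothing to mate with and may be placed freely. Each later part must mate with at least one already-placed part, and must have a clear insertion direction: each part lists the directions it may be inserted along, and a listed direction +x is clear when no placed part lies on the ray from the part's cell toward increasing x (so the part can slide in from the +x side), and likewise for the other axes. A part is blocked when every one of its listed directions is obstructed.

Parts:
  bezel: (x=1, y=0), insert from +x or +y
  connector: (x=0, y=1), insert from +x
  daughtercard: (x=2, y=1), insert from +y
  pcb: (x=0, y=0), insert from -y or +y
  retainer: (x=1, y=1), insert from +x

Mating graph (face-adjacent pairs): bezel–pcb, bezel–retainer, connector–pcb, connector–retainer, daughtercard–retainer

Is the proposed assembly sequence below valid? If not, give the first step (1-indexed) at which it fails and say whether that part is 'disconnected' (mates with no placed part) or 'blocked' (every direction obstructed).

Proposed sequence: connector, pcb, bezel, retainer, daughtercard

1. connector@(0, 1) [+x clear] — {connector}
2. pcb@(0, 0) [-y clear] — {connector, pcb}
3. bezel@(1, 0) [+x clear] — {bezel, connector, pcb}
4. retainer@(1, 1) [+x clear] — {bezel, connector, pcb, retainer}
5. daughtercard@(2, 1) [+y clear] — {bezel, connector, daughtercard, pcb, retainer}

Valid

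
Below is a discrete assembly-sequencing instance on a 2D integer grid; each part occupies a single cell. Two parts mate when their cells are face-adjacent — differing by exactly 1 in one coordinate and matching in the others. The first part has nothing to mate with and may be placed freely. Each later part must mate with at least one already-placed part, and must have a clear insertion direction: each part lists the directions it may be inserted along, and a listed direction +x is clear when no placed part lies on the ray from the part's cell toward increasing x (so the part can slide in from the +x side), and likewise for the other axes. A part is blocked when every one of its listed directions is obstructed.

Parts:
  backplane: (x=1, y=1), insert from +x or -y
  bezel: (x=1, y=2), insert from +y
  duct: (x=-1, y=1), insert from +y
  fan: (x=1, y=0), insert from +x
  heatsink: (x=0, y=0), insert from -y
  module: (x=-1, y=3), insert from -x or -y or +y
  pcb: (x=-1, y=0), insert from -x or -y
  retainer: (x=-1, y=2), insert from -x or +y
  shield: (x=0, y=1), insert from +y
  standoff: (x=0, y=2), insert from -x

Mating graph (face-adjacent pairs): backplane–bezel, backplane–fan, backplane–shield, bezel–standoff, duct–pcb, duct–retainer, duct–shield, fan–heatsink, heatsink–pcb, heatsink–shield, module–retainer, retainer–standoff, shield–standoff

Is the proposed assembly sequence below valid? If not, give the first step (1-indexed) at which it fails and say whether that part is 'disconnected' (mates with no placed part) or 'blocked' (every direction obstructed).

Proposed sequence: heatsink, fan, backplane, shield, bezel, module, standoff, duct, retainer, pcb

Invalid at step 6 (disconnected)

1. heatsink@(0, 0) [-y clear] — {heatsink}
2. fan@(1, 0) [+x clear] — {fan, heatsink}
3. backplane@(1, 1) [+x clear] — {backplane, fan, heatsink}
4. shield@(0, 1) [+y clear] — {backplane, fan, heatsink, shield}
5. bezel@(1, 2) [+y clear] — {backplane, bezel, fan, heatsink, shield}
6. module@(-1, 3) — no placed neighbour ⇒ disconnected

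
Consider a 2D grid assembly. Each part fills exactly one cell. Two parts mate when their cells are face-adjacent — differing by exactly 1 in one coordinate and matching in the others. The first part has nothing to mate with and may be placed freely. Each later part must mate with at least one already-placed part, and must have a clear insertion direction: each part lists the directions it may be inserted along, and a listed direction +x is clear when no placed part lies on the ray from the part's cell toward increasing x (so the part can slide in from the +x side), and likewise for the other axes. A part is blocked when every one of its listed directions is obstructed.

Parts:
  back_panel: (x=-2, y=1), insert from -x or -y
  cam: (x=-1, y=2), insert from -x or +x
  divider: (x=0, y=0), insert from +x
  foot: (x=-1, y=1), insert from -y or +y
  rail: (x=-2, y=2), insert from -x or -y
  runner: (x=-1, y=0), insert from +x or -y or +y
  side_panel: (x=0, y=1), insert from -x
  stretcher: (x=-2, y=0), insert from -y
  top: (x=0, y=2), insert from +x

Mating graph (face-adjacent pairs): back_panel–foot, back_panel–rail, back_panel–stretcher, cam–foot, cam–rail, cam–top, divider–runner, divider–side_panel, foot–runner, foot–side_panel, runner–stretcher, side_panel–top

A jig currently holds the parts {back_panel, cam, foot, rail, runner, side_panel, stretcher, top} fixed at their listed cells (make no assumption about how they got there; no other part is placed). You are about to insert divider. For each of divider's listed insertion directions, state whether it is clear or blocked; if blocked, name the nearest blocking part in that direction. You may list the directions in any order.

+x: ray from divider(0, 0) has no placed part ⇒ clear

+x: clear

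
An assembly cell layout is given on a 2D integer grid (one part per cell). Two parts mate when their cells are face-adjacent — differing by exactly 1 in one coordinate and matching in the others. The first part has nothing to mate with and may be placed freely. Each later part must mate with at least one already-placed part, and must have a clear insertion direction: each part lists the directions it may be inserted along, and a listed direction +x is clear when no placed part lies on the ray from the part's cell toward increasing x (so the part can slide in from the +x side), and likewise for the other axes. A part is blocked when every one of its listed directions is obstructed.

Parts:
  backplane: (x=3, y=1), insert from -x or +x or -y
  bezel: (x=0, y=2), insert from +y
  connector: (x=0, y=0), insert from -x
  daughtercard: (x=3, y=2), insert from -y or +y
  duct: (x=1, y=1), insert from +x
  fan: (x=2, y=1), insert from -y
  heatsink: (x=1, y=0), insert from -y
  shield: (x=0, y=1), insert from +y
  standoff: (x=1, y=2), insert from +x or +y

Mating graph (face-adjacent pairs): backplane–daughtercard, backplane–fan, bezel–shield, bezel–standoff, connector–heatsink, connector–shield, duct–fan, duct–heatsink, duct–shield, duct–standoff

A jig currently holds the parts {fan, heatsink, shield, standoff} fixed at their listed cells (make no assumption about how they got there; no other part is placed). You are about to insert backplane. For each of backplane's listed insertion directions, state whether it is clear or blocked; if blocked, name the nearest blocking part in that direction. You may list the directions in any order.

+x: clear; -x: blocked by fan; -y: clear

-x: nearest on ray is fan@(2, 1) ⇒ blocked
+x: ray from backplane(3, 1) has no placed part ⇒ clear
-y: ray from backplane(3, 1) has no placed part ⇒ clear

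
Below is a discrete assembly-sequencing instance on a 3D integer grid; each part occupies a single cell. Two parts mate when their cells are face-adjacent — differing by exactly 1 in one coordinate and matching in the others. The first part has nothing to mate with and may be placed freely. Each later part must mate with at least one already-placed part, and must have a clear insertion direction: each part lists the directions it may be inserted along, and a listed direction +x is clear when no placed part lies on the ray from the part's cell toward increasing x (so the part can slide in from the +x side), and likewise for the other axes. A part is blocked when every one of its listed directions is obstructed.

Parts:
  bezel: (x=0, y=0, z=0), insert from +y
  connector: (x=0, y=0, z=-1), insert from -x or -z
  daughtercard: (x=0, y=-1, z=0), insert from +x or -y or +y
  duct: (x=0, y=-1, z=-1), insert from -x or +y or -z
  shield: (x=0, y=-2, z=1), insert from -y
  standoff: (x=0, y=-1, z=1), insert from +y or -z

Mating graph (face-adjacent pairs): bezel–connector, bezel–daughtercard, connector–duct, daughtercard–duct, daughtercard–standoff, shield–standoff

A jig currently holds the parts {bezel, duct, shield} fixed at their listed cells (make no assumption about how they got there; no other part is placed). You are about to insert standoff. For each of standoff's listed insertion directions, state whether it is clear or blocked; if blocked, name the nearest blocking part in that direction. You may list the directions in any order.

+y: ray from standoff(0, -1, 1) has no placed part ⇒ clear
-z: nearest on ray is duct@(0, -1, -1) ⇒ blocked

+y: clear; -z: blocked by duct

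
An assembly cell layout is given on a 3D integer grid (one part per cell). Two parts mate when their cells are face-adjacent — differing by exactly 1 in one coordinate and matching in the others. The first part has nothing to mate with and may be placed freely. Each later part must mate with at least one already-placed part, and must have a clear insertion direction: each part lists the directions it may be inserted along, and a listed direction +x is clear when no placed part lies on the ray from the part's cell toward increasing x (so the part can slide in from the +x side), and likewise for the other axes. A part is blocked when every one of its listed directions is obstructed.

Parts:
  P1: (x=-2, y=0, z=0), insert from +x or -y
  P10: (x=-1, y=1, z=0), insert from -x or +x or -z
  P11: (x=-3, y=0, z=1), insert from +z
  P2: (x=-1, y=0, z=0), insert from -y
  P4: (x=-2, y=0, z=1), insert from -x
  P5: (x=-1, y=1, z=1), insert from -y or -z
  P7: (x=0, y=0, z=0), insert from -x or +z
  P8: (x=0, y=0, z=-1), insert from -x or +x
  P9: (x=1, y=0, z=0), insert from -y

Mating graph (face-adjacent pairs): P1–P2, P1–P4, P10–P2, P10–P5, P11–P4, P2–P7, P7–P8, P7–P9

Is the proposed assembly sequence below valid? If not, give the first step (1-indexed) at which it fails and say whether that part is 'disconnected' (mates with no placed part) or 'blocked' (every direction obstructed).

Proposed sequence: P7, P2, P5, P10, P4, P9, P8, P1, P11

1. P7@(0, 0, 0) [-x clear] — {P7}
2. P2@(-1, 0, 0) [-y clear] — {P2, P7}
3. P5@(-1, 1, 1) — no placed neighbour ⇒ disconnected

Invalid at step 3 (disconnected)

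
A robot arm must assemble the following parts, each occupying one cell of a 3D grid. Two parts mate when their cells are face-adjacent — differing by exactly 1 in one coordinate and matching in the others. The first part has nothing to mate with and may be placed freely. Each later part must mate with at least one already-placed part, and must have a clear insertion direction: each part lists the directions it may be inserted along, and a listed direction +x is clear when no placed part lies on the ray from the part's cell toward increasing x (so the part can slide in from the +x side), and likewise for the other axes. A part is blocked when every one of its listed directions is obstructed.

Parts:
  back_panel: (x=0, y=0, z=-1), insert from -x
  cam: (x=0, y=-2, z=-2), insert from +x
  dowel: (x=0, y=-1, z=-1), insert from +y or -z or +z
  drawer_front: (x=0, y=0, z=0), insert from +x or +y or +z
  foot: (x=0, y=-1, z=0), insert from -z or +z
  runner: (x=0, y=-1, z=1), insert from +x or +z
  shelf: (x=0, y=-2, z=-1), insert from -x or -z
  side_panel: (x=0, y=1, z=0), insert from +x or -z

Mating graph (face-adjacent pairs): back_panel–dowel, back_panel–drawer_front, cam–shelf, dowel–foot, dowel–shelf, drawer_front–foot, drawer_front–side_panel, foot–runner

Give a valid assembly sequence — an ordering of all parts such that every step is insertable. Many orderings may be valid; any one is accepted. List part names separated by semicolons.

1. side_panel@(0, 1, 0) [+x clear] — {side_panel}
2. drawer_front@(0, 0, 0) [+x clear] — {drawer_front, side_panel}
3. back_panel@(0, 0, -1) [-x clear] — {back_panel, drawer_front, side_panel}
4. dowel@(0, -1, -1) [-z clear] — {back_panel, dowel, drawer_front, side_panel}
5. foot@(0, -1, 0) [+z clear] — {back_panel, dowel, drawer_front, foot, side_panel}
6. runner@(0, -1, 1) [+x clear] — {back_panel, dowel, drawer_front, foot, runner, side_panel}
7. shelf@(0, -2, -1) [-x clear] — {back_panel, dowel, drawer_front, foot, runner, shelf, side_panel}
8. cam@(0, -2, -2) [+x clear] — {back_panel, cam, dowel, drawer_front, foot, runner, shelf, side_panel}

side_panel; drawer_front; back_panel; dowel; foot; runner; shelf; cam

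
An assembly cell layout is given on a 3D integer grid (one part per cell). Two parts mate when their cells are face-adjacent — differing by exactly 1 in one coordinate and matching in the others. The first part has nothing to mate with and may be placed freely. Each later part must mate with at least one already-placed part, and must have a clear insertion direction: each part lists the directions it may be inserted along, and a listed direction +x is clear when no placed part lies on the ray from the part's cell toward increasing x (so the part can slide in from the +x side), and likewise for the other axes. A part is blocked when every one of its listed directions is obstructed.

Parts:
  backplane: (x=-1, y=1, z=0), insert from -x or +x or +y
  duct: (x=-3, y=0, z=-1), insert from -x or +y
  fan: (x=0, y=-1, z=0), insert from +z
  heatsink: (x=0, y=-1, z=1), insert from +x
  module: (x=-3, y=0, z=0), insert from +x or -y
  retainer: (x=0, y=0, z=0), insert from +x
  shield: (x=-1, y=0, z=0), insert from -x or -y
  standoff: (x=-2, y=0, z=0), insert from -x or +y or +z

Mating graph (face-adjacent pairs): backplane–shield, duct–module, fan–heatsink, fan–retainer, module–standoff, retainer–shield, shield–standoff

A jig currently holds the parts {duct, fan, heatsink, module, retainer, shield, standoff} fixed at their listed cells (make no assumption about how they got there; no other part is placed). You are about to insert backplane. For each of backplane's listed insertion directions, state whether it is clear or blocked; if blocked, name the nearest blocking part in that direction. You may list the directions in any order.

-x: ray from backplane(-1, 1, 0) has no placed part ⇒ clear
+x: ray from backplane(-1, 1, 0) has no placed part ⇒ clear
+y: ray from backplane(-1, 1, 0) has no placed part ⇒ clear

+x: clear; +y: clear; -x: clear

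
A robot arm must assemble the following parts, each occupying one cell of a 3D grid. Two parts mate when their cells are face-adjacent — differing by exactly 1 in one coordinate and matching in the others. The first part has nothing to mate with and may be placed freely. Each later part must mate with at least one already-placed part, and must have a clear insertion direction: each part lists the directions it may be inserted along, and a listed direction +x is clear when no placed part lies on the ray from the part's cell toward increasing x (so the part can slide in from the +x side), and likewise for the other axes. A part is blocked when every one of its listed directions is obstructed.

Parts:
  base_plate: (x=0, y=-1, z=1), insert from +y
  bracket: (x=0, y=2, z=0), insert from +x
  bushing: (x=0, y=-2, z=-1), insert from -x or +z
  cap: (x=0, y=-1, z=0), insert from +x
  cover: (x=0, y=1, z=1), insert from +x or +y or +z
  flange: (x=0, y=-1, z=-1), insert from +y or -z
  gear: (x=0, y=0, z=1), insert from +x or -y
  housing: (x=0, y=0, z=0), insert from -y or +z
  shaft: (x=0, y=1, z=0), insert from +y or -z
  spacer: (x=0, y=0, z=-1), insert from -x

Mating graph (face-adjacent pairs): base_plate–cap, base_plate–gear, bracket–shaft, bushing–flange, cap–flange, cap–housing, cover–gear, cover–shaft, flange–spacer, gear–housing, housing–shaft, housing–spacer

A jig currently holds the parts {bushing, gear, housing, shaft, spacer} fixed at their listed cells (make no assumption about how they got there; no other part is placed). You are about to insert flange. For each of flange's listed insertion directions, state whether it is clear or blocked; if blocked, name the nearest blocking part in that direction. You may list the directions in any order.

+y: nearest on ray is spacer@(0, 0, -1) ⇒ blocked
-z: ray from flange(0, -1, -1) has no placed part ⇒ clear

+y: blocked by spacer; -z: clear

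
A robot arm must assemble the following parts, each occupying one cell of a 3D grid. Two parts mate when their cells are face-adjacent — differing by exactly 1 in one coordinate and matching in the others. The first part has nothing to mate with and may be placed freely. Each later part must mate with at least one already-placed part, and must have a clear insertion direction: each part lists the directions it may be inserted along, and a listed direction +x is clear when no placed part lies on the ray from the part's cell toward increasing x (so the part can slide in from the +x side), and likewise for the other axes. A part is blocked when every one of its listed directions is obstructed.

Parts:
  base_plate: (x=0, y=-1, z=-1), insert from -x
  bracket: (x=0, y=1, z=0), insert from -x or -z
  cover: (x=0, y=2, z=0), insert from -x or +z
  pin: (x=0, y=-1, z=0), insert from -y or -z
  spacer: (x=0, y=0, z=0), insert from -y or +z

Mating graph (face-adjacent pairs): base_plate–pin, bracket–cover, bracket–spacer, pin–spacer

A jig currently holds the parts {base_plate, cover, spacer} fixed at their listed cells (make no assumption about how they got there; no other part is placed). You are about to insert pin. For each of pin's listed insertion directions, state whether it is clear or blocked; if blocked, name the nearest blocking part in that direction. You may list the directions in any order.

-y: ray from pin(0, -1, 0) has no placed part ⇒ clear
-z: nearest on ray is base_plate@(0, -1, -1) ⇒ blocked

-y: clear; -z: blocked by base_plate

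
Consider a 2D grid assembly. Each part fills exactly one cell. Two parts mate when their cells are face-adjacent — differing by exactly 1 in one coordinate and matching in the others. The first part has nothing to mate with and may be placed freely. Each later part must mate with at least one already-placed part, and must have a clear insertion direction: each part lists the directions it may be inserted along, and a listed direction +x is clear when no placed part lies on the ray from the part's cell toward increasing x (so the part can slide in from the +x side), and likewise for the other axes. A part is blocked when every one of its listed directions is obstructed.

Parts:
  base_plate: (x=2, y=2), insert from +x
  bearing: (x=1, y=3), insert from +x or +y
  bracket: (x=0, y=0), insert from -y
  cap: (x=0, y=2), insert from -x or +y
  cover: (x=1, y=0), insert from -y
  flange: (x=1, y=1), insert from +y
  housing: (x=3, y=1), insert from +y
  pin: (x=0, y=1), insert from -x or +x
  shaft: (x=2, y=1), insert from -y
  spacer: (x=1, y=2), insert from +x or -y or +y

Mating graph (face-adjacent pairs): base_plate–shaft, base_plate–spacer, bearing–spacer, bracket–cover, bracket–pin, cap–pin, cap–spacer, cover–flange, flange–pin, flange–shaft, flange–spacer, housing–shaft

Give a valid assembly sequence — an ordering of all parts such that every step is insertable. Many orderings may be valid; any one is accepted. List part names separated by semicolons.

pin; bracket; flange; shaft; housing; spacer; base_plate; cover; cap; bearing

1. pin@(0, 1) [-x clear] — {pin}
2. bracket@(0, 0) [-y clear] — {bracket, pin}
3. flange@(1, 1) [+y clear] — {bracket, flange, pin}
4. shaft@(2, 1) [-y clear] — {bracket, flange, pin, shaft}
5. housing@(3, 1) [+y clear] — {bracket, flange, housing, pin, shaft}
6. spacer@(1, 2) [+x clear] — {bracket, flange, housing, pin, shaft, spacer}
7. base_plate@(2, 2) [+x clear] — {base_plate, bracket, flange, housing, pin, shaft, spacer}
8. cover@(1, 0) [-y clear] — {base_plate, bracket, cover, flange, housing, pin, shaft, spacer}
9. cap@(0, 2) [-x clear] — {base_plate, bracket, cap, cover, flange, housing, pin, shaft, spacer}
10. bearing@(1, 3) [+x clear] — {base_plate, bearing, bracket, cap, cover, flange, housing, pin, shaft, spacer}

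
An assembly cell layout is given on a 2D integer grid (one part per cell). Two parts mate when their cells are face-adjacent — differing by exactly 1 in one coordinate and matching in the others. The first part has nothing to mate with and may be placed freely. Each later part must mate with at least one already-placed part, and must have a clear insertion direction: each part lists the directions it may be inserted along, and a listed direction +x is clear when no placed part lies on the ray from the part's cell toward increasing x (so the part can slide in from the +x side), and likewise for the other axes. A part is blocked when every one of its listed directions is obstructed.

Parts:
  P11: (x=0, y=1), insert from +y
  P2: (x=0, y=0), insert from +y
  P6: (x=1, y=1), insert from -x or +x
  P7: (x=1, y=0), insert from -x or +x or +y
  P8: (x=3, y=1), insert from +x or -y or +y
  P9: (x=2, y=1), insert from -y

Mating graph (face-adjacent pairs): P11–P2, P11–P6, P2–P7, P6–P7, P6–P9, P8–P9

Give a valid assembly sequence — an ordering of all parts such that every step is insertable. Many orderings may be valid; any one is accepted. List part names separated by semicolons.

P2; P7; P6; P9; P8; P11

1. P2@(0, 0) [+y clear] — {P2}
2. P7@(1, 0) [+x clear] — {P2, P7}
3. P6@(1, 1) [-x clear] — {P2, P6, P7}
4. P9@(2, 1) [-y clear] — {P2, P6, P7, P9}
5. P8@(3, 1) [+x clear] — {P2, P6, P7, P8, P9}
6. P11@(0, 1) [+y clear] — {P11, P2, P6, P7, P8, P9}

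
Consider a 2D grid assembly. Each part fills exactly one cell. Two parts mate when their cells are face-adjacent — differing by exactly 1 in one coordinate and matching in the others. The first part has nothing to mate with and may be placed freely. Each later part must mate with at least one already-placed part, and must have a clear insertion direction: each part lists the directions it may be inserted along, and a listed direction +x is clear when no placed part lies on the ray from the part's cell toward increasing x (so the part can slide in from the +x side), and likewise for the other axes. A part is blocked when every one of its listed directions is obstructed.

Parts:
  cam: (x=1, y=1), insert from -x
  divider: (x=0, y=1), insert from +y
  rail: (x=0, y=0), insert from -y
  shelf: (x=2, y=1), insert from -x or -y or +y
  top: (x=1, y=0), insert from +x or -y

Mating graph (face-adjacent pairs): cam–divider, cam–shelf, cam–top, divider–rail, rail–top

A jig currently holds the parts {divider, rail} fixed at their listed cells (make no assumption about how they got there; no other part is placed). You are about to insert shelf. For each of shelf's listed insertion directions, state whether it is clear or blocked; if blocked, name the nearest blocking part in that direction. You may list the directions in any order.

-x: nearest on ray is divider@(0, 1) ⇒ blocked
-y: ray from shelf(2, 1) has no placed part ⇒ clear
+y: ray from shelf(2, 1) has no placed part ⇒ clear

+y: clear; -x: blocked by divider; -y: clear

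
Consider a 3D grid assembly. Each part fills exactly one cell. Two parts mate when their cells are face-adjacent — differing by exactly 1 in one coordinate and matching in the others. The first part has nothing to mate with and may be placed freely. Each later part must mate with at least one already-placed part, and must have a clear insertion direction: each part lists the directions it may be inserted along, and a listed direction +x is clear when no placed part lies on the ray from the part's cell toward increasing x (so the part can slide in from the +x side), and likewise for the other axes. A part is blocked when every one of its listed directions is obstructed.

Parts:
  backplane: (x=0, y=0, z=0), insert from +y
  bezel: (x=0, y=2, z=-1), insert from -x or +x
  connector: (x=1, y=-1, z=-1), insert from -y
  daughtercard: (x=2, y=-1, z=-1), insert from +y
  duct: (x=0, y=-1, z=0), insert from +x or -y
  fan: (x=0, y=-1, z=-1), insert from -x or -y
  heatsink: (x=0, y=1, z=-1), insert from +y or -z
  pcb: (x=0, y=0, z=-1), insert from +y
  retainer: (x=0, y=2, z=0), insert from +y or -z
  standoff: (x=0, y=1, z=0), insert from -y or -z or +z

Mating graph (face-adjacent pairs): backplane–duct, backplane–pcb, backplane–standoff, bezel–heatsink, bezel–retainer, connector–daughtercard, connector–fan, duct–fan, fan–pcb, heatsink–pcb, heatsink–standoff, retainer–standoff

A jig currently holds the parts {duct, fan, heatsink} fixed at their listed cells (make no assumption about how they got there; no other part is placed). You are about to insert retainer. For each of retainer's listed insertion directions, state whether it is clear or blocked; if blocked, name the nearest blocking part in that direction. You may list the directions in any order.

+y: ray from retainer(0, 2, 0) has no placed part ⇒ clear
-z: ray from retainer(0, 2, 0) has no placed part ⇒ clear

+y: clear; -z: clear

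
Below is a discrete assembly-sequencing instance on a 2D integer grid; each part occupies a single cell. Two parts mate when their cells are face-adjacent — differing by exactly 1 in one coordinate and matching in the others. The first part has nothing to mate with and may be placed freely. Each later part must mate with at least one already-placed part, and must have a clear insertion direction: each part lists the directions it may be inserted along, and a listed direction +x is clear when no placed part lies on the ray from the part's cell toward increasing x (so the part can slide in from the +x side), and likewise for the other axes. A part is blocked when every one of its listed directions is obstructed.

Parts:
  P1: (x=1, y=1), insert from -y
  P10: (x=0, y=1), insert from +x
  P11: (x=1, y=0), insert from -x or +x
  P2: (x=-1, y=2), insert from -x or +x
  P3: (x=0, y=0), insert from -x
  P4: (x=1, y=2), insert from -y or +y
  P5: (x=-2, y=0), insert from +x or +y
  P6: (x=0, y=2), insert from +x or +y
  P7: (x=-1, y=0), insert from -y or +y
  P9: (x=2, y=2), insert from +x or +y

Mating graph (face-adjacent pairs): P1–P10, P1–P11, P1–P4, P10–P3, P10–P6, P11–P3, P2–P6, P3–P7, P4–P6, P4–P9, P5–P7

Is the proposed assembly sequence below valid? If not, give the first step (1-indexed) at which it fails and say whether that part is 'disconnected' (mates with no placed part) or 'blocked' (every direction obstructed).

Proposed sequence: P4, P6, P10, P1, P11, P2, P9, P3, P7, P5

Valid

1. P4@(1, 2) [-y clear] — {P4}
2. P6@(0, 2) [+y clear] — {P4, P6}
3. P10@(0, 1) [+x clear] — {P10, P4, P6}
4. P1@(1, 1) [-y clear] — {P1, P10, P4, P6}
5. P11@(1, 0) [-x clear] — {P1, P10, P11, P4, P6}
6. P2@(-1, 2) [-x clear] — {P1, P10, P11, P2, P4, P6}
7. P9@(2, 2) [+x clear] — {P1, P10, P11, P2, P4, P6, P9}
8. P3@(0, 0) [-x clear] — {P1, P10, P11, P2, P3, P4, P6, P9}
9. P7@(-1, 0) [-y clear] — {P1, P10, P11, P2, P3, P4, P6, P7, P9}
10. P5@(-2, 0) [+y clear] — {P1, P10, P11, P2, P3, P4, P5, P6, P7, P9}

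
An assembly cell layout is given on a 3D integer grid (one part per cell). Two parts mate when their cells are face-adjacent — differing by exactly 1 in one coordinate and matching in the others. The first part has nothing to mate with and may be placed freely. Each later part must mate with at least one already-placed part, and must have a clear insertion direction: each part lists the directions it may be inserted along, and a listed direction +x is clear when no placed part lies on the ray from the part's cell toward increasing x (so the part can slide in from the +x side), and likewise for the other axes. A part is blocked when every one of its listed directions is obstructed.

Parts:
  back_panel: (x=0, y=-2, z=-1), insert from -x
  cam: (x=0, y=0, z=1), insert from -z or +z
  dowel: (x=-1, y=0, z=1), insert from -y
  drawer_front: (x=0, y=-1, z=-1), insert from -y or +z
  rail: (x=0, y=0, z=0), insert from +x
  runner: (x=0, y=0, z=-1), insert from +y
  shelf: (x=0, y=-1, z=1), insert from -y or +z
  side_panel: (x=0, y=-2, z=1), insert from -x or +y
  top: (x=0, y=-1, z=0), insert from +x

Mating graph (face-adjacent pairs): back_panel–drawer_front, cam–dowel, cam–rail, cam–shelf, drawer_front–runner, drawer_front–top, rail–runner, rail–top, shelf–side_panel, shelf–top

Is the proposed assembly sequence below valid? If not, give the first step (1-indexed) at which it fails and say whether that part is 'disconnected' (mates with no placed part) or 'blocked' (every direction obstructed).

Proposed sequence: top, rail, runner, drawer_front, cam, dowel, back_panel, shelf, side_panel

1. top@(0, -1, 0) [+x clear] — {top}
2. rail@(0, 0, 0) [+x clear] — {rail, top}
3. runner@(0, 0, -1) [+y clear] — {rail, runner, top}
4. drawer_front@(0, -1, -1) [-y clear] — {drawer_front, rail, runner, top}
5. cam@(0, 0, 1) [+z clear] — {cam, drawer_front, rail, runner, top}
6. dowel@(-1, 0, 1) [-y clear] — {cam, dowel, drawer_front, rail, runner, top}
7. back_panel@(0, -2, -1) [-x clear] — {back_panel, cam, dowel, drawer_front, rail, runner, top}
8. shelf@(0, -1, 1) [-y clear] — {back_panel, cam, dowel, drawer_front, rail, runner, shelf, top}
9. side_panel@(0, -2, 1) [-x clear] — {back_panel, cam, dowel, drawer_front, rail, runner, shelf, side_panel, top}

Valid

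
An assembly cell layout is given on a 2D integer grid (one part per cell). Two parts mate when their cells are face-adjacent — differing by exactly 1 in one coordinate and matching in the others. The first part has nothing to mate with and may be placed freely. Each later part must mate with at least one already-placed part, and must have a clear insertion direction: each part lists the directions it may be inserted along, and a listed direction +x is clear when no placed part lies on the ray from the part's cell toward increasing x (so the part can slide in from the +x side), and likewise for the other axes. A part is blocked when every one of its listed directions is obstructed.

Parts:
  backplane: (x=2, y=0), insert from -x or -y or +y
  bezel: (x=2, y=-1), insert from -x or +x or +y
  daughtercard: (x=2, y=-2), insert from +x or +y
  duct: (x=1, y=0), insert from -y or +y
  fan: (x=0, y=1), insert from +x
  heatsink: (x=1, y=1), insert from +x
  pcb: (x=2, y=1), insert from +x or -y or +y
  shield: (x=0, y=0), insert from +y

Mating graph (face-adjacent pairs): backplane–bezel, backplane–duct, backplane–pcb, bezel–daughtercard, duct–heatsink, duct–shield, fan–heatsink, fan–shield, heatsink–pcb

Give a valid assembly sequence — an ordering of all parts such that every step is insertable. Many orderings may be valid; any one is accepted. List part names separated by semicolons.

1. bezel@(2, -1) [-x clear] — {bezel}
2. backplane@(2, 0) [-x clear] — {backplane, bezel}
3. duct@(1, 0) [-y clear] — {backplane, bezel, duct}
4. daughtercard@(2, -2) [+x clear] — {backplane, bezel, daughtercard, duct}
5. shield@(0, 0) [+y clear] — {backplane, bezel, daughtercard, duct, shield}
6. fan@(0, 1) [+x clear] — {backplane, bezel, daughtercard, duct, fan, shield}
7. heatsink@(1, 1) [+x clear] — {backplane, bezel, daughtercard, duct, fan, heatsink, shield}
8. pcb@(2, 1) [+x clear] — {backplane, bezel, daughtercard, duct, fan, heatsink, pcb, shield}

bezel; backplane; duct; daughtercard; shield; fan; heatsink; pcb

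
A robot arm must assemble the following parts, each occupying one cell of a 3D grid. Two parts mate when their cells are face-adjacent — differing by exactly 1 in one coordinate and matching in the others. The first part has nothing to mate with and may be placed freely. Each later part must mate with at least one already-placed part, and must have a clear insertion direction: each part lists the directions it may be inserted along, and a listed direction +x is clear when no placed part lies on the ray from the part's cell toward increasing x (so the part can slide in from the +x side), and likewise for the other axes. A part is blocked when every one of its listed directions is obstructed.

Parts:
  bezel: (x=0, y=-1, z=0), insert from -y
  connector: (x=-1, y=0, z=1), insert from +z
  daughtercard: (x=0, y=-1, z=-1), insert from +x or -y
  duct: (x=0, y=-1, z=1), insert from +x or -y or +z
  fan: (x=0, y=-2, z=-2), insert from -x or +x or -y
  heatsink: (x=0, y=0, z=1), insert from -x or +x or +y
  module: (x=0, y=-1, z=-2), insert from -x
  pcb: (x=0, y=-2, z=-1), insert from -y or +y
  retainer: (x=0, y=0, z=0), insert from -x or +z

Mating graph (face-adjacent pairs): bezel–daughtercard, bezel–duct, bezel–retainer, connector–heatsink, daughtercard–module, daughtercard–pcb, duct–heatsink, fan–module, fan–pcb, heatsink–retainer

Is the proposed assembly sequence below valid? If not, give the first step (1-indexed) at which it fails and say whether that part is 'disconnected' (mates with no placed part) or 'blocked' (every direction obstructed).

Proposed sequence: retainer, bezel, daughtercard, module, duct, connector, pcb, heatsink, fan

Invalid at step 6 (disconnected)

1. retainer@(0, 0, 0) [-x clear] — {retainer}
2. bezel@(0, -1, 0) [-y clear] — {bezel, retainer}
3. daughtercard@(0, -1, -1) [+x clear] — {bezel, daughtercard, retainer}
4. module@(0, -1, -2) [-x clear] — {bezel, daughtercard, module, retainer}
5. duct@(0, -1, 1) [+x clear] — {bezel, daughtercard, duct, module, retainer}
6. connector@(-1, 0, 1) — no placed neighbour ⇒ disconnected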